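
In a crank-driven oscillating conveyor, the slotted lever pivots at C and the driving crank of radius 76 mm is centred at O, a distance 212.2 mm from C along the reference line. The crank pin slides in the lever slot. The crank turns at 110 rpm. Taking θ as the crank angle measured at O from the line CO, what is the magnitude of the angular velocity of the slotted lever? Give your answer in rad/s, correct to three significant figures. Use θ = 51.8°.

ω = 11.52 rad/s (from 110 rpm).
Crank pin A relative to C: A = (d + r cosθ, r sinθ); lever angle φ = atan2(r sinθ, d + r cosθ).
Differentiating tanφ: φ̇ = rω(d cosθ + r)/(d² + r² + 2dr cosθ).
d² + r² + 2dr cosθ = |CA|² = 0.0707512 m²;  d cosθ + r = +0.20723 m.
|ω_lever| = |0.076·11.52·+0.20723| / 0.0707512 = 2.5642 rad/s.

2.56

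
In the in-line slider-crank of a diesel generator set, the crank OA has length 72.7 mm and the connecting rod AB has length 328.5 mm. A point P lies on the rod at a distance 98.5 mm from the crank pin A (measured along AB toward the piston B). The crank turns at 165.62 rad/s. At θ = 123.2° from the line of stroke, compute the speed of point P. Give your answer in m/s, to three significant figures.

10.7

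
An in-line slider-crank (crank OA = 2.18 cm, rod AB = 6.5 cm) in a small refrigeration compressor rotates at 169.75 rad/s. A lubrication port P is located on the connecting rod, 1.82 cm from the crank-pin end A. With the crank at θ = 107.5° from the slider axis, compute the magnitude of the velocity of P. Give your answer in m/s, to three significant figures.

3.52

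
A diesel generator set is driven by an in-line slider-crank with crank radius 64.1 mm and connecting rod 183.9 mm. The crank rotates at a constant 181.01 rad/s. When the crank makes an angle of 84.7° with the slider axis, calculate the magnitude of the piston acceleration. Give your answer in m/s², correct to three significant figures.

572

ω = 181 rad/s
x(θ) = r cosθ + √(L² − r² sin²θ); with ω constant, a = ω²·d²x/dθ².
d²x/dθ² = −r cosθ − r²(cos2θ)/√u − r⁴ sin²2θ/(4u^{3/2}),  u = L² − r² sin²θ = 0.0297455 m².
Substituting r = 0.0641 m, L = 0.1839 m, θ = 84.7°: d²x/dθ² = +0.017468 m.
a = ω²·d²x/dθ² = (181)²·(+0.017468) = +572.34 m/s²;  |a| = 572.34 m/s².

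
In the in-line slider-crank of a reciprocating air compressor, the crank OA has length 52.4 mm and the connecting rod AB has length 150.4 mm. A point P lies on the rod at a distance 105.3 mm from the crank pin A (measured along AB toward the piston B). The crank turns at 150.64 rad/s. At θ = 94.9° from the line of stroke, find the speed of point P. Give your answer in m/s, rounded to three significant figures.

7.69

ω = 150.6 rad/s.  Crank-pin speed |V_A| = rω = 7.8935 m/s, perpendicular to OA.
Rod angle: sinφ = −(r/L) sinθ ⇒ φ = -20.312°; ω_rod = −rω cosθ/√(L²−r²sin²θ) = +4.7802 rad/s.
V_P = V_A + ω_rod × AP, with AP = 0.1053 m along the rod.
Components: V_Px = −rω sinθ − a·ω_rod·sinφ = -7.69 m/s;  V_Py = rω cosθ + a·ω_rod·cosφ = -0.20218 m/s.
|V_P| = √(V_Px² + V_Py²) = 7.6926 m/s.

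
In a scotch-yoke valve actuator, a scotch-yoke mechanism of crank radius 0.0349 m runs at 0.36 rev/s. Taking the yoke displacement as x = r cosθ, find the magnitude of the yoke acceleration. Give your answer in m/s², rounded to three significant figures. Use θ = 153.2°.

0.159

ω = 2.262 rad/s (from 0.36 rev/s).
x = r cosθ ⇒ ẍ = −rω² cosθ (ω constant).
|a| = rω²|cosθ| = 0.0349·(2.262)²·|cos 153.2°| = 0.15938 m/s².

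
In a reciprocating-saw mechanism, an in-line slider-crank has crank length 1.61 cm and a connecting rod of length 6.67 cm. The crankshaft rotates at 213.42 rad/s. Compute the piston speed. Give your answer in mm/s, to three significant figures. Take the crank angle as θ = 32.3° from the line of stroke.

ω = 213.4 rad/s
For an in-line slider-crank, x = r cosθ + √(L² − r² sin²θ), so v = −rω sinθ·[1 + r cosθ/√(L² − r² sin²θ)].
With r = 0.0161 m, L = 0.0667 m, θ = 32.3°: √(L² − r² sin²θ) = 0.066143 m.
v = −0.0161·213.4·0.53435·[1 + 0.0161·0.84526/0.066143] = -2.2138 m/s.
|v| = 2.2138 m/s = 2213.8 mm/s.

2210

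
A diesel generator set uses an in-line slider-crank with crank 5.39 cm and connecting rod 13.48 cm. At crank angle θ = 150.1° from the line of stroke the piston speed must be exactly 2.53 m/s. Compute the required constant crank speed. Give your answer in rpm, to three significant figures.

For an in-line slider-crank, |v_piston| = rω|sinθ|·[1 + r cosθ/√(L² − r² sin²θ)].
With r = 0.0539 m, L = 0.1348 m, θ = 150.1°: the bracketed kinematic factor |dx/dθ| = 0.017364 m.
ω = v/|dx/dθ| = 2.53/0.017364 = 145.7 rad/s.
N = 60ω/(2π) = 1391.3 rpm.

1390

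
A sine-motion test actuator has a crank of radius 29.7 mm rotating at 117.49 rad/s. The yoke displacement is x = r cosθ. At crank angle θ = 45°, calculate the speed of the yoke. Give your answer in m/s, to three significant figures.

ω = 117.5 rad/s
x = r cosθ ⇒ ẋ = −rω sinθ.
|v| = rω|sinθ| = 0.0297·117.5·|sin 45°| = 2.4674 m/s.

2.47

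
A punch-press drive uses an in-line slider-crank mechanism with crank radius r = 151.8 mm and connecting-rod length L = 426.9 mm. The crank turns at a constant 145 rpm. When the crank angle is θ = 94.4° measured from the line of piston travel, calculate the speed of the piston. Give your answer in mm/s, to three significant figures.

ω = 2π·145/60 = 15.18 rad/s
For an in-line slider-crank, x = r cosθ + √(L² − r² sin²θ), so v = −rω sinθ·[1 + r cosθ/√(L² − r² sin²θ)].
With r = 0.1518 m, L = 0.4269 m, θ = 94.4°: √(L² − r² sin²θ) = 0.39917 m.
v = −0.1518·15.18·0.99705·[1 + 0.1518·-0.07672/0.39917] = -2.2311 m/s.
|v| = 2.2311 m/s = 2231.1 mm/s.

2230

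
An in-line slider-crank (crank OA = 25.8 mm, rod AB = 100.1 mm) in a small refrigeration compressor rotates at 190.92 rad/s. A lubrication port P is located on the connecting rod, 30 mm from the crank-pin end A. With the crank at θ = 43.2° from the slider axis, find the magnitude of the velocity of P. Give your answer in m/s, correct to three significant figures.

4.36

ω = 190.9 rad/s.  Crank-pin speed |V_A| = rω = 4.9257 m/s, perpendicular to OA.
Rod angle: sinφ = −(r/L) sinθ ⇒ φ = -10.162°; ω_rod = −rω cosθ/√(L²−r²sin²θ) = -36.443 rad/s.
V_P = V_A + ω_rod × AP, with AP = 0.03 m along the rod.
Components: V_Px = −rω sinθ − a·ω_rod·sinφ = -3.5648 m/s;  V_Py = rω cosθ + a·ω_rod·cosφ = +2.5146 m/s.
|V_P| = √(V_Px² + V_Py²) = 4.3624 m/s.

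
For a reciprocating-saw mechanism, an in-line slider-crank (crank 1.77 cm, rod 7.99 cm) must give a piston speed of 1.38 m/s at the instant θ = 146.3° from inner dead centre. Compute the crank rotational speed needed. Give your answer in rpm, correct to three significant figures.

For an in-line slider-crank, |v_piston| = rω|sinθ|·[1 + r cosθ/√(L² − r² sin²θ)].
With r = 0.0177 m, L = 0.0799 m, θ = 146.3°: the bracketed kinematic factor |dx/dθ| = 0.007997 m.
ω = v/|dx/dθ| = 1.38/0.007997 = 172.57 rad/s.
N = 60ω/(2π) = 1647.9 rpm.

1650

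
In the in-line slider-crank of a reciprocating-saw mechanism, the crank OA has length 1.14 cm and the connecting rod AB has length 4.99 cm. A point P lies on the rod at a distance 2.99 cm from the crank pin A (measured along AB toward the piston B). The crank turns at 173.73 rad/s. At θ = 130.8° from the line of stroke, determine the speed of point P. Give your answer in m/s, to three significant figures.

1.46

ω = 173.7 rad/s.  Crank-pin speed |V_A| = rω = 1.9805 m/s, perpendicular to OA.
Rod angle: sinφ = −(r/L) sinθ ⇒ φ = -9.959°; ω_rod = −rω cosθ/√(L²−r²sin²θ) = +26.331 rad/s.
V_P = V_A + ω_rod × AP, with AP = 0.0299 m along the rod.
Components: V_Px = −rω sinθ − a·ω_rod·sinφ = -1.3631 m/s;  V_Py = rω cosθ + a·ω_rod·cosφ = -0.51868 m/s.
|V_P| = √(V_Px² + V_Py²) = 1.4584 m/s.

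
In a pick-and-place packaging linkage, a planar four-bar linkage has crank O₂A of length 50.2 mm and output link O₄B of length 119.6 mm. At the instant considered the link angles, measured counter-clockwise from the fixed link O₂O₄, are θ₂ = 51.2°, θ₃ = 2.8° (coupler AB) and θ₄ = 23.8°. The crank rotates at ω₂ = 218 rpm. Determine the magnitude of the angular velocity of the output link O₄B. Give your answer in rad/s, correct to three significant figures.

ω₂ = 22.83 rad/s (from 218 rpm).
Differentiating the loop-closure r₂e^{iθ₂}+r₃e^{iθ₃}=r₁+r₄e^{iθ₄} gives r₂ω₂e^{iθ₂}+r₃ω₃e^{iθ₃}=r₄ω₄e^{iθ₄}.
Eliminating the other unknown: ω₄ = r₂ω₂ sin(θ₂−θ₃) / [r₄ sin(θ₄−θ₃)].
Numerator sine = +0.74780; denominator sine = +0.35837.
Result = 0.0502·22.83·(+0.74780) / (0.1196·(+0.35837)) = +19.995 rad/s; magnitude 19.995 rad/s.

20.0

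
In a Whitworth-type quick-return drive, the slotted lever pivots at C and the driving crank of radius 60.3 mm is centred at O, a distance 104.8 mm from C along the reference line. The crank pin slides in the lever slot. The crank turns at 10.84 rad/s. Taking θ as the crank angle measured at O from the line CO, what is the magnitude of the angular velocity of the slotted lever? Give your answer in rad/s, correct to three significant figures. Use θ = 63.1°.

ω = 10.84 rad/s
Crank pin A relative to C: A = (d + r cosθ, r sinθ); lever angle φ = atan2(r sinθ, d + r cosθ).
Differentiating tanφ: φ̇ = rω(d cosθ + r)/(d² + r² + 2dr cosθ).
d² + r² + 2dr cosθ = |CA|² = 0.0203374 m²;  d cosθ + r = +0.10772 m.
|ω_lever| = |0.0603·10.84·+0.10772| / 0.0203374 = 3.462 rad/s.

3.46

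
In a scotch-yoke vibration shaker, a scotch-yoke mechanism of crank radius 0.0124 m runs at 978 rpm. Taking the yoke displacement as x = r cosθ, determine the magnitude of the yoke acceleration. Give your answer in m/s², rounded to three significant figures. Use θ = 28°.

115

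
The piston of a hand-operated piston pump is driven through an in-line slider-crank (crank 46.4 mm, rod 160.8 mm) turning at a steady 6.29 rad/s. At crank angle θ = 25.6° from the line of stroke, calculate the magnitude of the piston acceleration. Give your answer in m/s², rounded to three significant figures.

2.00

ω = 6.29 rad/s
x(θ) = r cosθ + √(L² − r² sin²θ); with ω constant, a = ω²·d²x/dθ².
d²x/dθ² = −r cosθ − r²(cos2θ)/√u − r⁴ sin²2θ/(4u^{3/2}),  u = L² − r² sin²θ = 0.0254547 m².
Substituting r = 0.0464 m, L = 0.1608 m, θ = 25.6°: d²x/dθ² = -0.050474 m.
a = ω²·d²x/dθ² = (6.29)²·(-0.050474) = -1.997 m/s²;  |a| = 1.997 m/s².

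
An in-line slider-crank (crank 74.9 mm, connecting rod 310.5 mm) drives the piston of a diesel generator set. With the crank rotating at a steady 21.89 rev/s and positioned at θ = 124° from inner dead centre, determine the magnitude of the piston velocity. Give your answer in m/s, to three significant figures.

7.36

ω = 2π·21.9 = 137.5 rad/s
For an in-line slider-crank, x = r cosθ + √(L² − r² sin²θ), so v = −rω sinθ·[1 + r cosθ/√(L² − r² sin²θ)].
With r = 0.0749 m, L = 0.3105 m, θ = 124°: √(L² − r² sin²θ) = 0.30423 m.
v = −0.0749·137.5·0.82904·[1 + 0.0749·-0.55919/0.30423] = -7.3647 m/s.
|v| = 7.3647 m/s.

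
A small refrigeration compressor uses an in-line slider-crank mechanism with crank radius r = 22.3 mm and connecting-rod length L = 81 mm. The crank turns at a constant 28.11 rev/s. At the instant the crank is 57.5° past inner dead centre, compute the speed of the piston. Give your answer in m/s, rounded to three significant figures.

ω = 2π·28.1 = 176.6 rad/s
For an in-line slider-crank, x = r cosθ + √(L² − r² sin²θ), so v = −rω sinθ·[1 + r cosθ/√(L² − r² sin²θ)].
With r = 0.0223 m, L = 0.081 m, θ = 57.5°: √(L² − r² sin²θ) = 0.078786 m.
v = −0.0223·176.6·0.84339·[1 + 0.0223·0.53730/0.078786] = -3.827 m/s.
|v| = 3.827 m/s.

3.83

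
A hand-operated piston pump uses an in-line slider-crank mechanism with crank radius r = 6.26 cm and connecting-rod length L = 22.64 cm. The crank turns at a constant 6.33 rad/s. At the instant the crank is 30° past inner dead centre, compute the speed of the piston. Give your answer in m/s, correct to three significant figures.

ω = 6.33 rad/s
For an in-line slider-crank, x = r cosθ + √(L² − r² sin²θ), so v = −rω sinθ·[1 + r cosθ/√(L² − r² sin²θ)].
With r = 0.0626 m, L = 0.2264 m, θ = 30°: √(L² − r² sin²θ) = 0.22423 m.
v = −0.0626·6.33·0.50000·[1 + 0.0626·0.86603/0.22423] = -0.24603 m/s.
|v| = 0.24603 m/s.

0.246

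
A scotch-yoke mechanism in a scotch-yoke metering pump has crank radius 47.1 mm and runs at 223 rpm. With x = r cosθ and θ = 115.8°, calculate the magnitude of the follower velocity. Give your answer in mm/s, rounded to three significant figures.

990

ω = 23.35 rad/s (from 223 rpm).
x = r cosθ ⇒ ẋ = −rω sinθ.
|v| = rω|sinθ| = 0.0471·23.35·|sin 115.8°| = 0.99026 m/s = 990.26 mm/s.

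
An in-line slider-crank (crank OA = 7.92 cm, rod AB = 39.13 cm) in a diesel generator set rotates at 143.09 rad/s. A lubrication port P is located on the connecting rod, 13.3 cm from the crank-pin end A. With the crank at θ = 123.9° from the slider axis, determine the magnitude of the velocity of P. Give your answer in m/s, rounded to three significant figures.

9.96

ω = 143.1 rad/s.  Crank-pin speed |V_A| = rω = 11.333 m/s, perpendicular to OA.
Rod angle: sinφ = −(r/L) sinθ ⇒ φ = -9.671°; ω_rod = −rω cosθ/√(L²−r²sin²θ) = +16.386 rad/s.
V_P = V_A + ω_rod × AP, with AP = 0.133 m along the rod.
Components: V_Px = −rω sinθ − a·ω_rod·sinφ = -9.0402 m/s;  V_Py = rω cosθ + a·ω_rod·cosφ = -4.1724 m/s.
|V_P| = √(V_Px² + V_Py²) = 9.9566 m/s.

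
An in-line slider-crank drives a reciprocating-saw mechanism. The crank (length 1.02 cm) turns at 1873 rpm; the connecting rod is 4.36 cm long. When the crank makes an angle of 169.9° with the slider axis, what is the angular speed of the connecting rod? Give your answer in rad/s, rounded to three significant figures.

45.2

ω = 196.1 rad/s (converted from 1873 rpm).
The rod makes angle φ with the slider axis where L sinφ = r sinθ; differentiating, L cosφ·φ̇ = r ω cosθ.
L cosφ = √(L² − r² sin²θ) = 0.043563 m.
|ω_rod| = r ω |cosθ| / √(L² − r² sin²θ) = 0.0102·196.1·0.98450/0.043563 = 45.213 rad/s.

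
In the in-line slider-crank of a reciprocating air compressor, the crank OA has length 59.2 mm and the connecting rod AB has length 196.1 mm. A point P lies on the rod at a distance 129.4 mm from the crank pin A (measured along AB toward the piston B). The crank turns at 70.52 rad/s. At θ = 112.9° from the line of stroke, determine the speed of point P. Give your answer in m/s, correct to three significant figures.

ω = 70.52 rad/s.  Crank-pin speed |V_A| = rω = 4.1748 m/s, perpendicular to OA.
Rod angle: sinφ = −(r/L) sinθ ⇒ φ = -16.146°; ω_rod = −rω cosθ/√(L²−r²sin²θ) = +8.6243 rad/s.
V_P = V_A + ω_rod × AP, with AP = 0.1294 m along the rod.
Components: V_Px = −rω sinθ − a·ω_rod·sinφ = -3.5354 m/s;  V_Py = rω cosθ + a·ω_rod·cosφ = -0.55255 m/s.
|V_P| = √(V_Px² + V_Py²) = 3.5783 m/s.

3.58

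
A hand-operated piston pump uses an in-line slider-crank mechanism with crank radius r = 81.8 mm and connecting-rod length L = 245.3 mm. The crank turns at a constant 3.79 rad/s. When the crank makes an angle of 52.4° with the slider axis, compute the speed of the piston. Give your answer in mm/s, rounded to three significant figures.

ω = 3.79 rad/s
For an in-line slider-crank, x = r cosθ + √(L² − r² sin²θ), so v = −rω sinθ·[1 + r cosθ/√(L² − r² sin²θ)].
With r = 0.0818 m, L = 0.2453 m, θ = 52.4°: √(L² − r² sin²θ) = 0.23658 m.
v = −0.0818·3.79·0.79229·[1 + 0.0818·0.61015/0.23658] = -0.29744 m/s.
|v| = 0.29744 m/s = 297.44 mm/s.

297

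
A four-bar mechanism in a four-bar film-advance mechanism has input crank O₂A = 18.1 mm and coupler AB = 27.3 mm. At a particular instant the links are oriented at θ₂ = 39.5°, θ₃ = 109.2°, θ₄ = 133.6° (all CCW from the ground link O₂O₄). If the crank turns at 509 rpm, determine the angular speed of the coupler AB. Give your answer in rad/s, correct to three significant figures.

85.3

ω₂ = 53.3 rad/s (from 509 rpm).
Differentiating the loop-closure r₂e^{iθ₂}+r₃e^{iθ₃}=r₁+r₄e^{iθ₄} gives r₂ω₂e^{iθ₂}+r₃ω₃e^{iθ₃}=r₄ω₄e^{iθ₄}.
Eliminating the other unknown: ω₃ = r₂ω₂ sin(θ₄−θ₂) / [r₃ sin(θ₃−θ₄)].
Numerator sine = +0.99744; denominator sine = -0.41310.
Result = 0.0181·53.3·(+0.99744) / (0.0273·(-0.41310)) = -85.328 rad/s; magnitude 85.328 rad/s.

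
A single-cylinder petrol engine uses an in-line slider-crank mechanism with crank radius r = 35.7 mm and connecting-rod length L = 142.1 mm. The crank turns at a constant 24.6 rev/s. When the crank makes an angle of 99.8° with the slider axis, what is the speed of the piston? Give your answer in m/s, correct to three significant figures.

ω = 2π·24.6 = 154.6 rad/s
For an in-line slider-crank, x = r cosθ + √(L² − r² sin²θ), so v = −rω sinθ·[1 + r cosθ/√(L² − r² sin²θ)].
With r = 0.0357 m, L = 0.1421 m, θ = 99.8°: √(L² − r² sin²θ) = 0.13768 m.
v = −0.0357·154.6·0.98541·[1 + 0.0357·-0.17021/0.13768] = -5.1975 m/s.
|v| = 5.1975 m/s.

5.20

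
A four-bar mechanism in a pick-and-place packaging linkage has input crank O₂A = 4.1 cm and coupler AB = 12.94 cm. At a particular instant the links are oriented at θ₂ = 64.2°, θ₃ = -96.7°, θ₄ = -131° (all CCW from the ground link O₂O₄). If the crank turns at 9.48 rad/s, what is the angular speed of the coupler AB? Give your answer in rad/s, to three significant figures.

ω₂ = 9.48 rad/s
Differentiating the loop-closure r₂e^{iθ₂}+r₃e^{iθ₃}=r₁+r₄e^{iθ₄} gives r₂ω₂e^{iθ₂}+r₃ω₃e^{iθ₃}=r₄ω₄e^{iθ₄}.
Eliminating the other unknown: ω₃ = r₂ω₂ sin(θ₄−θ₂) / [r₃ sin(θ₃−θ₄)].
Numerator sine = +0.26219; denominator sine = +0.56353.
Result = 0.041·9.48·(+0.26219) / (0.1294·(+0.56353)) = +1.3975 rad/s; magnitude 1.3975 rad/s.

1.40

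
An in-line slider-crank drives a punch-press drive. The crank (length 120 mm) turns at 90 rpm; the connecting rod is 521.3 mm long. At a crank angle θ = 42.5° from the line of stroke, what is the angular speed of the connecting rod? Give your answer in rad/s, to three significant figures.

1.62

ω = 9.425 rad/s (converted from 90 rpm).
The rod makes angle φ with the slider axis where L sinφ = r sinθ; differentiating, L cosφ·φ̇ = r ω cosθ.
L cosφ = √(L² − r² sin²θ) = 0.51496 m.
|ω_rod| = r ω |cosθ| / √(L² − r² sin²θ) = 0.12·9.425·0.73728/0.51496 = 1.6192 rad/s.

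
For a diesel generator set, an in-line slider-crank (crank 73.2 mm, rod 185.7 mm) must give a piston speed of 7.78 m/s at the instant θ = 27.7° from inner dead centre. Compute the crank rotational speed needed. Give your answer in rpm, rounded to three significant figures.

For an in-line slider-crank, |v_piston| = rω|sinθ|·[1 + r cosθ/√(L² − r² sin²θ)].
With r = 0.0732 m, L = 0.1857 m, θ = 27.7°: the bracketed kinematic factor |dx/dθ| = 0.046106 m.
ω = v/|dx/dθ| = 7.78/0.046106 = 168.74 rad/s.
N = 60ω/(2π) = 1611.3 rpm.

1610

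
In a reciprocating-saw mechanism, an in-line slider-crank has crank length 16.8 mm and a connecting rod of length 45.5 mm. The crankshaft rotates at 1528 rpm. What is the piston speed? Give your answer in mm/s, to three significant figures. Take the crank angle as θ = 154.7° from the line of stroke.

760

ω = 2π·1528/60 = 160 rad/s
For an in-line slider-crank, x = r cosθ + √(L² − r² sin²θ), so v = −rω sinθ·[1 + r cosθ/√(L² − r² sin²θ)].
With r = 0.0168 m, L = 0.0455 m, θ = 154.7°: √(L² − r² sin²θ) = 0.04493 m.
v = −0.0168·160·0.42736·[1 + 0.0168·-0.90408/0.04493] = -0.76046 m/s.
|v| = 0.76046 m/s = 760.46 mm/s.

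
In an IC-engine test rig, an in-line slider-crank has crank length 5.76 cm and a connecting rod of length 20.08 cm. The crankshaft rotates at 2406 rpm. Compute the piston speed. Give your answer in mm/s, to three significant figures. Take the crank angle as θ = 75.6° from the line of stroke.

15100

ω = 2π·2406/60 = 252 rad/s
For an in-line slider-crank, x = r cosθ + √(L² − r² sin²θ), so v = −rω sinθ·[1 + r cosθ/√(L² − r² sin²θ)].
With r = 0.0576 m, L = 0.2008 m, θ = 75.6°: √(L² − r² sin²θ) = 0.19289 m.
v = −0.0576·252·0.96858·[1 + 0.0576·0.24869/0.19289] = -15.101 m/s.
|v| = 15.101 m/s = 15101 mm/s.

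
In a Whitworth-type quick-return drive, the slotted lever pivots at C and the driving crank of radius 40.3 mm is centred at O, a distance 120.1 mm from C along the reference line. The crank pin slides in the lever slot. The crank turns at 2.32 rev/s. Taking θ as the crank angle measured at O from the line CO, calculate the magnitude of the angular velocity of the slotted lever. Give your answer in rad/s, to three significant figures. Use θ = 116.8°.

ω = 14.58 rad/s (from 2.32 rev/s).
Crank pin A relative to C: A = (d + r cosθ, r sinθ); lever angle φ = atan2(r sinθ, d + r cosθ).
Differentiating tanφ: φ̇ = rω(d cosθ + r)/(d² + r² + 2dr cosθ).
d² + r² + 2dr cosθ = |CA|² = 0.0116836 m²;  d cosθ + r = -0.01385 m.
|ω_lever| = |0.0403·14.58·-0.01385| / 0.0116836 = 0.6964 rad/s.

0.696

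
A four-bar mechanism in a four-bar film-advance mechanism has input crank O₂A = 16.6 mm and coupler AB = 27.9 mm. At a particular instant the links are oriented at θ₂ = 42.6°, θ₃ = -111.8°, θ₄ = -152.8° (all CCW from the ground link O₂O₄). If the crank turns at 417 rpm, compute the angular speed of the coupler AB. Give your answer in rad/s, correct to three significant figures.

ω₂ = 43.67 rad/s (from 417 rpm).
Differentiating the loop-closure r₂e^{iθ₂}+r₃e^{iθ₃}=r₁+r₄e^{iθ₄} gives r₂ω₂e^{iθ₂}+r₃ω₃e^{iθ₃}=r₄ω₄e^{iθ₄}.
Eliminating the other unknown: ω₃ = r₂ω₂ sin(θ₄−θ₂) / [r₃ sin(θ₃−θ₄)].
Numerator sine = +0.26556; denominator sine = +0.65606.
Result = 0.0166·43.67·(+0.26556) / (0.0279·(+0.65606)) = +10.517 rad/s; magnitude 10.517 rad/s.

10.5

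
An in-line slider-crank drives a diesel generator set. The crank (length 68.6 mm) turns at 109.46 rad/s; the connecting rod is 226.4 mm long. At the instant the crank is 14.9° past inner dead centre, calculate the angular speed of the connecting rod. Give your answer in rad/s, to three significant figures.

32.1

ω = 109.5 rad/s
The rod makes angle φ with the slider axis where L sinφ = r sinθ; differentiating, L cosφ·φ̇ = r ω cosθ.
L cosφ = √(L² − r² sin²θ) = 0.22571 m.
|ω_rod| = r ω |cosθ| / √(L² − r² sin²θ) = 0.0686·109.5·0.96638/0.22571 = 32.149 rad/s.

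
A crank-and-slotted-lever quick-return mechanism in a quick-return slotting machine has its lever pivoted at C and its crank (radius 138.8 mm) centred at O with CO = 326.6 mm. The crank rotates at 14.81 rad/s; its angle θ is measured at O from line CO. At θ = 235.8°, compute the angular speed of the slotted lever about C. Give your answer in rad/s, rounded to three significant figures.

1.23

ω = 14.81 rad/s
Crank pin A relative to C: A = (d + r cosθ, r sinθ); lever angle φ = atan2(r sinθ, d + r cosθ).
Differentiating tanφ: φ̇ = rω(d cosθ + r)/(d² + r² + 2dr cosθ).
d² + r² + 2dr cosθ = |CA|² = 0.0749722 m²;  d cosθ + r = -0.044776 m.
|ω_lever| = |0.1388·14.81·-0.044776| / 0.0749722 = 1.2277 rad/s.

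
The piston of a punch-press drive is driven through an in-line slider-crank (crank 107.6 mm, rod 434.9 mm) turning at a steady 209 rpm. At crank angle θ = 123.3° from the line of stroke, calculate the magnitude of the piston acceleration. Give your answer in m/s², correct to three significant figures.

ω = 2π·209/60 = 21.89 rad/s
x(θ) = r cosθ + √(L² − r² sin²θ); with ω constant, a = ω²·d²x/dθ².
d²x/dθ² = −r cosθ − r²(cos2θ)/√u − r⁴ sin²2θ/(4u^{3/2}),  u = L² − r² sin²θ = 0.18105 m².
Substituting r = 0.1076 m, L = 0.4349 m, θ = 123.3°: d²x/dθ² = +0.069515 m.
a = ω²·d²x/dθ² = (21.89)²·(+0.069515) = +33.299 m/s²;  |a| = 33.299 m/s².

33.3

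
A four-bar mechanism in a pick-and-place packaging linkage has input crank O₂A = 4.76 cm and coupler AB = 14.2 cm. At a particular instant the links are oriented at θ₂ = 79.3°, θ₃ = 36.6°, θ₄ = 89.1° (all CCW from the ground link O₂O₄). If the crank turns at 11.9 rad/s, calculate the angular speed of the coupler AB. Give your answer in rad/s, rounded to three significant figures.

ω₂ = 11.9 rad/s
Differentiating the loop-closure r₂e^{iθ₂}+r₃e^{iθ₃}=r₁+r₄e^{iθ₄} gives r₂ω₂e^{iθ₂}+r₃ω₃e^{iθ₃}=r₄ω₄e^{iθ₄}.
Eliminating the other unknown: ω₃ = r₂ω₂ sin(θ₄−θ₂) / [r₃ sin(θ₃−θ₄)].
Numerator sine = +0.17021; denominator sine = -0.79335.
Result = 0.0476·11.9·(+0.17021) / (0.142·(-0.79335)) = -0.85582 rad/s; magnitude 0.85582 rad/s.

0.856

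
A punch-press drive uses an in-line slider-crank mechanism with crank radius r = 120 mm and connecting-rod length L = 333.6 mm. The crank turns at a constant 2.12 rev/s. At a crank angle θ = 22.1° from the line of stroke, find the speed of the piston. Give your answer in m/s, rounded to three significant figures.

ω = 2π·2.12 = 13.32 rad/s
For an in-line slider-crank, x = r cosθ + √(L² − r² sin²θ), so v = −rω sinθ·[1 + r cosθ/√(L² − r² sin²θ)].
With r = 0.12 m, L = 0.3336 m, θ = 22.1°: √(L² − r² sin²θ) = 0.33053 m.
v = −0.12·13.32·0.37622·[1 + 0.12·0.92653/0.33053] = -0.80366 m/s.
|v| = 0.80366 m/s.

0.804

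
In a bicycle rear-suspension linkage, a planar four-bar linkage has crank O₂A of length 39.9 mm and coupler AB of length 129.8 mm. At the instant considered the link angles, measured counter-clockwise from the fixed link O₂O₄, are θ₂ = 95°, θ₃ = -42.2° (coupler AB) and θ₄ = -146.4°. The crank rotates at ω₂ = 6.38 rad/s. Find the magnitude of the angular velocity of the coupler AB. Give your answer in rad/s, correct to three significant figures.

ω₂ = 6.38 rad/s
Differentiating the loop-closure r₂e^{iθ₂}+r₃e^{iθ₃}=r₁+r₄e^{iθ₄} gives r₂ω₂e^{iθ₂}+r₃ω₃e^{iθ₃}=r₄ω₄e^{iθ₄}.
Eliminating the other unknown: ω₃ = r₂ω₂ sin(θ₄−θ₂) / [r₃ sin(θ₃−θ₄)].
Numerator sine = +0.87798; denominator sine = +0.96945.
Result = 0.0399·6.38·(+0.87798) / (0.1298·(+0.96945)) = +1.7762 rad/s; magnitude 1.7762 rad/s.

1.78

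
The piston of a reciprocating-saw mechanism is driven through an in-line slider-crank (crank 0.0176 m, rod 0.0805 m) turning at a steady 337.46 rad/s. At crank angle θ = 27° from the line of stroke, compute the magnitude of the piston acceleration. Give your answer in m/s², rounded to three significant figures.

2050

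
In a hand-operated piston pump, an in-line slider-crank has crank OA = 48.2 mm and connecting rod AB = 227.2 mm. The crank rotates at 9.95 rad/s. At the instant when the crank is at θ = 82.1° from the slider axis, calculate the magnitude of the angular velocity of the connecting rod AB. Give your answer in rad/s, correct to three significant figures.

ω = 9.95 rad/s
The rod makes angle φ with the slider axis where L sinφ = r sinθ; differentiating, L cosφ·φ̇ = r ω cosθ.
L cosφ = √(L² − r² sin²θ) = 0.22213 m.
|ω_rod| = r ω |cosθ| / √(L² − r² sin²θ) = 0.0482·9.95·0.13744/0.22213 = 0.29675 rad/s.

0.297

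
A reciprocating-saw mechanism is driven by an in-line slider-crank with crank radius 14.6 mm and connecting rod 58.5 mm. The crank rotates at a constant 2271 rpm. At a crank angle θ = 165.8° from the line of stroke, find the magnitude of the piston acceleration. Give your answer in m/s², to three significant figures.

618

ω = 2π·2271/60 = 237.8 rad/s
x(θ) = r cosθ + √(L² − r² sin²θ); with ω constant, a = ω²·d²x/dθ².
d²x/dθ² = −r cosθ − r²(cos2θ)/√u − r⁴ sin²2θ/(4u^{3/2}),  u = L² − r² sin²θ = 0.00340942 m².
Substituting r = 0.0146 m, L = 0.0585 m, θ = 165.8°: d²x/dθ² = +0.01093 m.
a = ω²·d²x/dθ² = (237.8)²·(+0.01093) = +618.16 m/s²;  |a| = 618.16 m/s².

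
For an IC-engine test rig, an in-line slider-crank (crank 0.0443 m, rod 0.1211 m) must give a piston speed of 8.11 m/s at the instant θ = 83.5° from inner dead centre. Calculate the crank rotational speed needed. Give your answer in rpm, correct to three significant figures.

1680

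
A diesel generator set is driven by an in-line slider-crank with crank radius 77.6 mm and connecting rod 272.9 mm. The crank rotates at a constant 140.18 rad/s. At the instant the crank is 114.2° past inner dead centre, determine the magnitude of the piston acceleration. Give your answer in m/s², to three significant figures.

ω = 140.2 rad/s
x(θ) = r cosθ + √(L² − r² sin²θ); with ω constant, a = ω²·d²x/dθ².
d²x/dθ² = −r cosθ − r²(cos2θ)/√u − r⁴ sin²2θ/(4u^{3/2}),  u = L² − r² sin²θ = 0.0694645 m².
Substituting r = 0.0776 m, L = 0.2729 m, θ = 114.2°: d²x/dθ² = +0.046702 m.
a = ω²·d²x/dθ² = (140.2)²·(+0.046702) = +917.72 m/s²;  |a| = 917.72 m/s².

918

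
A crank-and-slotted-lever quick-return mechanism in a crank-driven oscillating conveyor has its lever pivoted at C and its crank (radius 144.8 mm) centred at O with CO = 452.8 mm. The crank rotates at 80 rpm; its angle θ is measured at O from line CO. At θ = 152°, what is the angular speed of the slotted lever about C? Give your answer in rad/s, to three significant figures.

2.81

ω = 8.378 rad/s (from 80 rpm).
Crank pin A relative to C: A = (d + r cosθ, r sinθ); lever angle φ = atan2(r sinθ, d + r cosθ).
Differentiating tanφ: φ̇ = rω(d cosθ + r)/(d² + r² + 2dr cosθ).
d² + r² + 2dr cosθ = |CA|² = 0.110213 m²;  d cosθ + r = -0.255 m.
|ω_lever| = |0.1448·8.378·-0.255| / 0.110213 = 2.8067 rad/s.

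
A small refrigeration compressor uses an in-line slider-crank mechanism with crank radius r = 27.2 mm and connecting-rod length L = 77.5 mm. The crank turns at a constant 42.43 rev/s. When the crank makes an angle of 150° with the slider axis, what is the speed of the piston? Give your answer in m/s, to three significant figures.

ω = 2π·42.4 = 266.6 rad/s
For an in-line slider-crank, x = r cosθ + √(L² − r² sin²θ), so v = −rω sinθ·[1 + r cosθ/√(L² − r² sin²θ)].
With r = 0.0272 m, L = 0.0775 m, θ = 150°: √(L² − r² sin²θ) = 0.076297 m.
v = −0.0272·266.6·0.50000·[1 + 0.0272·-0.86603/0.076297] = -2.5063 m/s.
|v| = 2.5063 m/s.

2.51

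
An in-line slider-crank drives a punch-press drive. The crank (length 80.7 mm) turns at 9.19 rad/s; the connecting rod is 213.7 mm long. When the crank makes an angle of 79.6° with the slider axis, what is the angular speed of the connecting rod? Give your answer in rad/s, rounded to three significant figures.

0.675

ω = 9.19 rad/s
The rod makes angle φ with the slider axis where L sinφ = r sinθ; differentiating, L cosφ·φ̇ = r ω cosθ.
L cosφ = √(L² − r² sin²θ) = 0.19841 m.
|ω_rod| = r ω |cosθ| / √(L² − r² sin²θ) = 0.0807·9.19·0.18052/0.19841 = 0.67475 rad/s.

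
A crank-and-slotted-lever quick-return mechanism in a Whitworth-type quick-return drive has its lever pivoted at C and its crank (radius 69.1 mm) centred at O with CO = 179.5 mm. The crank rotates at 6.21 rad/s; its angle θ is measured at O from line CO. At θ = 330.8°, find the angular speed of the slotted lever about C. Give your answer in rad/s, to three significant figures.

ω = 6.21 rad/s
Crank pin A relative to C: A = (d + r cosθ, r sinθ); lever angle φ = atan2(r sinθ, d + r cosθ).
Differentiating tanφ: φ̇ = rω(d cosθ + r)/(d² + r² + 2dr cosθ).
d² + r² + 2dr cosθ = |CA|² = 0.0586496 m²;  d cosθ + r = +0.22579 m.
|ω_lever| = |0.0691·6.21·+0.22579| / 0.0586496 = 1.652 rad/s.

1.65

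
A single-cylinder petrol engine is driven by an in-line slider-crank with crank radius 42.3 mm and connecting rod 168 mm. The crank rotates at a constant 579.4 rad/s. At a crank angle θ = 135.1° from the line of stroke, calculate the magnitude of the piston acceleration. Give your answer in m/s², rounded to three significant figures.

ω = 579.4 rad/s
x(θ) = r cosθ + √(L² − r² sin²θ); with ω constant, a = ω²·d²x/dθ².
d²x/dθ² = −r cosθ − r²(cos2θ)/√u − r⁴ sin²2θ/(4u^{3/2}),  u = L² − r² sin²θ = 0.0273325 m².
Substituting r = 0.0423 m, L = 0.168 m, θ = 135.1°: d²x/dθ² = +0.029748 m.
a = ω²·d²x/dθ² = (579.4)²·(+0.029748) = +9986.5 m/s²;  |a| = 9986.5 m/s².

9990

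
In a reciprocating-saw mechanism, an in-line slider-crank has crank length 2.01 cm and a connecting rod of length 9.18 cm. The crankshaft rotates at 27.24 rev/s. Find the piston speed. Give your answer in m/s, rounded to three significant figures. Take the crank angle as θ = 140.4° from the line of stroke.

ω = 2π·27.2 = 171.2 rad/s
For an in-line slider-crank, x = r cosθ + √(L² − r² sin²θ), so v = −rω sinθ·[1 + r cosθ/√(L² − r² sin²θ)].
With r = 0.0201 m, L = 0.0918 m, θ = 140.4°: √(L² − r² sin²θ) = 0.090902 m.
v = −0.0201·171.2·0.63742·[1 + 0.0201·-0.77051/0.090902] = -1.8193 m/s.
|v| = 1.8193 m/s.

1.82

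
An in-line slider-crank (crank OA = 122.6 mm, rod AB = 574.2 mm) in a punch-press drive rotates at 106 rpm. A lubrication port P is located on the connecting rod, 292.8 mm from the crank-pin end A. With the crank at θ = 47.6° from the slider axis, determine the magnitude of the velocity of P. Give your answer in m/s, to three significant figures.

ω = 11.1 rad/s.  Crank-pin speed |V_A| = rω = 1.3609 m/s, perpendicular to OA.
Rod angle: sinφ = −(r/L) sinθ ⇒ φ = -9.072°; ω_rod = −rω cosθ/√(L²−r²sin²θ) = -1.6184 rad/s.
V_P = V_A + ω_rod × AP, with AP = 0.2928 m along the rod.
Components: V_Px = −rω sinθ − a·ω_rod·sinφ = -1.0797 m/s;  V_Py = rω cosθ + a·ω_rod·cosφ = +0.44972 m/s.
|V_P| = √(V_Px² + V_Py²) = 1.1696 m/s.

1.17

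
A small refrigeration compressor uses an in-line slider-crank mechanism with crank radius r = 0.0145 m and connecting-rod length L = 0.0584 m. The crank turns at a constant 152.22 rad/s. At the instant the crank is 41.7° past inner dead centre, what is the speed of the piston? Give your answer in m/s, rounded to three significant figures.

1.74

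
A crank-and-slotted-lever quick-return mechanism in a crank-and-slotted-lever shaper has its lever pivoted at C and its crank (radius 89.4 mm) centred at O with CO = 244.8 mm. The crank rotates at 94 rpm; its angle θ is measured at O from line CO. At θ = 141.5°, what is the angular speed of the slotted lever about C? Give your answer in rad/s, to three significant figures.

ω = 9.844 rad/s (from 94 rpm).
Crank pin A relative to C: A = (d + r cosθ, r sinθ); lever angle φ = atan2(r sinθ, d + r cosθ).
Differentiating tanφ: φ̇ = rω(d cosθ + r)/(d² + r² + 2dr cosθ).
d² + r² + 2dr cosθ = |CA|² = 0.0336645 m²;  d cosθ + r = -0.10218 m.
|ω_lever| = |0.0894·9.844·-0.10218| / 0.0336645 = 2.6712 rad/s.

2.67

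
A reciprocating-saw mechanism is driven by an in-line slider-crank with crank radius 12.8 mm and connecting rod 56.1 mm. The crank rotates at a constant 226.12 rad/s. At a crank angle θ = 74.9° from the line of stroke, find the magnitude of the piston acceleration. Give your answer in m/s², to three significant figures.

38.7

ω = 226.1 rad/s
x(θ) = r cosθ + √(L² − r² sin²θ); with ω constant, a = ω²·d²x/dθ².
d²x/dθ² = −r cosθ − r²(cos2θ)/√u − r⁴ sin²2θ/(4u^{3/2}),  u = L² − r² sin²θ = 0.00299449 m².
Substituting r = 0.0128 m, L = 0.0561 m, θ = 74.9°: d²x/dθ² = -0.00075714 m.
a = ω²·d²x/dθ² = (226.1)²·(-0.00075714) = -38.713 m/s²;  |a| = 38.713 m/s².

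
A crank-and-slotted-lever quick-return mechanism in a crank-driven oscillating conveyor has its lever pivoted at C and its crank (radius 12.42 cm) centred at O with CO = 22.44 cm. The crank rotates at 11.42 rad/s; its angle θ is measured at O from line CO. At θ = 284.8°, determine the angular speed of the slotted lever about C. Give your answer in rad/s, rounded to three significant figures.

ω = 11.42 rad/s
Crank pin A relative to C: A = (d + r cosθ, r sinθ); lever angle φ = atan2(r sinθ, d + r cosθ).
Differentiating tanφ: φ̇ = rω(d cosθ + r)/(d² + r² + 2dr cosθ).
d² + r² + 2dr cosθ = |CA|² = 0.0800198 m²;  d cosθ + r = +0.18152 m.
|ω_lever| = |0.1242·11.42·+0.18152| / 0.0800198 = 3.2175 rad/s.

3.22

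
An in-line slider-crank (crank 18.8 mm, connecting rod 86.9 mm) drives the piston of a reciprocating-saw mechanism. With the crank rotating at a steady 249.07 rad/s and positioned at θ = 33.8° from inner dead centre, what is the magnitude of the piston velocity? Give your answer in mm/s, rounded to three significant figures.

3080

ω = 249.1 rad/s
For an in-line slider-crank, x = r cosθ + √(L² − r² sin²θ), so v = −rω sinθ·[1 + r cosθ/√(L² − r² sin²θ)].
With r = 0.0188 m, L = 0.0869 m, θ = 33.8°: √(L² − r² sin²θ) = 0.086268 m.
v = −0.0188·249.1·0.55630·[1 + 0.0188·0.83098/0.086268] = -3.0766 m/s.
|v| = 3.0766 m/s = 3076.6 mm/s.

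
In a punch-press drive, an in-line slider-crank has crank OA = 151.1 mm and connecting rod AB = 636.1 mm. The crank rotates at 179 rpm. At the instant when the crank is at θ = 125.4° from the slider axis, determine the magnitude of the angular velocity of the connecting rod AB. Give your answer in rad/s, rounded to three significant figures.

ω = 18.74 rad/s (converted from 179 rpm).
The rod makes angle φ with the slider axis where L sinφ = r sinθ; differentiating, L cosφ·φ̇ = r ω cosθ.
L cosφ = √(L² − r² sin²θ) = 0.62406 m.
|ω_rod| = r ω |cosθ| / √(L² − r² sin²θ) = 0.1511·18.74·0.57928/0.62406 = 2.6291 rad/s.

2.63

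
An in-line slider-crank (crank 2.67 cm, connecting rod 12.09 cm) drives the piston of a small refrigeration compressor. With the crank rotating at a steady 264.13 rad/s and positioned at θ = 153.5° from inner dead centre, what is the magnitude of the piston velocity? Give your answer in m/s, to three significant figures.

ω = 264.1 rad/s
For an in-line slider-crank, x = r cosθ + √(L² − r² sin²θ), so v = −rω sinθ·[1 + r cosθ/√(L² − r² sin²θ)].
With r = 0.0267 m, L = 0.1209 m, θ = 153.5°: √(L² − r² sin²θ) = 0.12031 m.
v = −0.0267·264.1·0.44620·[1 + 0.0267·-0.89493/0.12031] = -2.5217 m/s.
|v| = 2.5217 m/s.

2.52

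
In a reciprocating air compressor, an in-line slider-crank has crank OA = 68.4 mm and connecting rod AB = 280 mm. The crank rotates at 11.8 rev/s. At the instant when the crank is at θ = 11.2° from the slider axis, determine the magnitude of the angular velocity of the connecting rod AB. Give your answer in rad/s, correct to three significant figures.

17.8

ω = 74.14 rad/s (converted from 11.8 rev/s).
The rod makes angle φ with the slider axis where L sinφ = r sinθ; differentiating, L cosφ·φ̇ = r ω cosθ.
L cosφ = √(L² − r² sin²θ) = 0.27968 m.
|ω_rod| = r ω |cosθ| / √(L² − r² sin²θ) = 0.0684·74.14·0.98096/0.27968 = 17.787 rad/s.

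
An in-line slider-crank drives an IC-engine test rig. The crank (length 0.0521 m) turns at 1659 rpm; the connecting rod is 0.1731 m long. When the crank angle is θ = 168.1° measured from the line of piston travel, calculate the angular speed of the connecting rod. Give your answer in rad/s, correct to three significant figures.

51.3

ω = 173.7 rad/s (converted from 1659 rpm).
The rod makes angle φ with the slider axis where L sinφ = r sinθ; differentiating, L cosφ·φ̇ = r ω cosθ.
L cosφ = √(L² − r² sin²θ) = 0.17277 m.
|ω_rod| = r ω |cosθ| / √(L² − r² sin²θ) = 0.0521·173.7·0.97851/0.17277 = 51.265 rad/s.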